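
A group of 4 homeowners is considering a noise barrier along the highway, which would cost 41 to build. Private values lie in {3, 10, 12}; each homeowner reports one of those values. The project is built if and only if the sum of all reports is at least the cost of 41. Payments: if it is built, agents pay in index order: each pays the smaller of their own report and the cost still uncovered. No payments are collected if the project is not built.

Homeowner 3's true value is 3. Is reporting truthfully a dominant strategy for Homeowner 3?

Yes

Check each profile of the others' reports and compare truth against every alternative report.
Others report (10, 10, 12): truth gives 0, best alternative gives -7.
Others report (10, 12, 10): truth gives 0, best alternative gives -7.
Others report (10, 12, 12): truth gives 0, best alternative gives -7.
Others report (12, 10, 10): truth gives 0, best alternative gives -7.
Others report (12, 10, 12): truth gives 0, best alternative gives -7.
Others report (12, 12, 10): truth gives 0, best alternative gives -7.
(Remaining 21 profiles checked similarly; truth is weakly best in each.)
In every case the truthful report is at least as good as any alternative, so it is a dominant strategy.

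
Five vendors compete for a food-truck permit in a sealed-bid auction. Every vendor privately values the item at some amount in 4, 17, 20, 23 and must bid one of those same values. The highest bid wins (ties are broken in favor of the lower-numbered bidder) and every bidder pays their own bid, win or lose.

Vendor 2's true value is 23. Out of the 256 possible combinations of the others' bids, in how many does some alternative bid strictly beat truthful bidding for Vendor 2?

118

Others bid (4, 4, 4, 4): truth gives 0; bid 17 gives 6 > 0. Violating.
Others bid (4, 4, 4, 17): truth gives 0; bid 17 gives 6 > 0. Violating.
Others bid (4, 4, 4, 20): truth gives 0; bid 20 gives 3 > 0. Violating.
Others bid (4, 4, 17, 4): truth gives 0; bid 17 gives 6 > 0. Violating.
Others bid (4, 4, 4, 23): truth gives 0; no alternative beats it.
Others bid (4, 4, 17, 23): truth gives 0; no alternative beats it.
(Checking all 256 profiles: 118 have a profitable deviation, 138 do not.)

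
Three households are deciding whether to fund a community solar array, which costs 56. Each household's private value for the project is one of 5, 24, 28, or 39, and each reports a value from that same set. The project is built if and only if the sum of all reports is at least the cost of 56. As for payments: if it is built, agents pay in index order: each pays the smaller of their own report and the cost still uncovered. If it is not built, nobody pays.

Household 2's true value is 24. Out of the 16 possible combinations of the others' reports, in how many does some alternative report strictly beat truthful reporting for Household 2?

8

Others report (24, 28): truth gives 0; report 5 gives 19 > 0. Violating.
Others report (24, 39): truth gives 0; report 5 gives 19 > 0. Violating.
Others report (28, 24): truth gives 0; report 5 gives 19 > 0. Violating.
Others report (28, 28): truth gives 0; report 5 gives 19 > 0. Violating.
Others report (5, 5): truth gives 0; no alternative beats it.
Others report (5, 24): truth gives 0; no alternative beats it.
(Checking all 16 profiles: 8 have a profitable deviation, 8 do not.)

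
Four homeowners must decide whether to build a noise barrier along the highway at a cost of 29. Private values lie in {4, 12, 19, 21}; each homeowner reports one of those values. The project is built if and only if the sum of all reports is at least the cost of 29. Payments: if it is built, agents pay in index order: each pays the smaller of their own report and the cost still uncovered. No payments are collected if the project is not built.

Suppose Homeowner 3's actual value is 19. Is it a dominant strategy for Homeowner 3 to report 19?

No

Consider the case where Homeowner 1 reports 4, Homeowner 2 reports 4 and Homeowner 4 reports 12.
Truthful report 19: project built, pays 19, utility 19 - 19 = 0.
Report 12 instead: project built, pays 12, utility 19 - 12 = 7.
Since 7 > 0, reporting 12 is strictly better here, so truthful reporting is not dominant.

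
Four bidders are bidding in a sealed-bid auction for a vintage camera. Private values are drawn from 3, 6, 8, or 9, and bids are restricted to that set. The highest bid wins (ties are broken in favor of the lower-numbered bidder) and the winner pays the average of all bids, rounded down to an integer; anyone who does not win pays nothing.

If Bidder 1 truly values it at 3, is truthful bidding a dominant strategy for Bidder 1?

Yes

Check each profile of the others' bids and compare truth against every alternative bid.
Others bid (6, 6, 6): truth gives 0, best alternative gives -3.
Others bid (3, 6, 6): truth gives 0, best alternative gives -2.
Others bid (6, 3, 6): truth gives 0, best alternative gives -2.
Others bid (6, 6, 3): truth gives 0, best alternative gives -2.
Others bid (3, 3, 6): truth gives 0, best alternative gives -1.
Others bid (3, 6, 3): truth gives 0, best alternative gives -1.
(Remaining 58 profiles checked similarly; truth is weakly best in each.)
In every case the truthful bid is at least as good as any alternative, so it is a dominant strategy.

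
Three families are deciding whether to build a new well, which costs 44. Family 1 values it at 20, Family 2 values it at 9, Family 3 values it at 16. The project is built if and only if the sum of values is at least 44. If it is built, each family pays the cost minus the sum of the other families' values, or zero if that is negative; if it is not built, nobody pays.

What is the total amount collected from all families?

42

Total value 45 ≥ cost 44, so it is built.
Family 1: others sum to 25; max(0, 44 - 25) = 19.
Family 2: others sum to 36; max(0, 44 - 36) = 8.
Family 3: others sum to 29; max(0, 44 - 29) = 15.
Total collected = 19 + 8 + 15 = 42.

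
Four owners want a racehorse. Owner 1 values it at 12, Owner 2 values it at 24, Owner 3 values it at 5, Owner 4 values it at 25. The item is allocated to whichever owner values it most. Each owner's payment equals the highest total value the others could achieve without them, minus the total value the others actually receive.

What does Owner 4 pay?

Owner 4 has the highest value and receives the item.
Without Owner 4, the item would go to the next-highest value, 24, so the others could achieve 24.
With Owner 4 present and winning, the others receive nothing, so their total is 0.
Payment = 24 - 0 = 24.

24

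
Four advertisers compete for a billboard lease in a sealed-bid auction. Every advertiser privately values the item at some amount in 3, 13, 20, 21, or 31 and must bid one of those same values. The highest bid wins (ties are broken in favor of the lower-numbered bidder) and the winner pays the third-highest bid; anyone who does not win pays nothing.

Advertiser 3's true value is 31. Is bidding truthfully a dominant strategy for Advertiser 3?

Yes

Check each profile of the others' bids and compare truth against every alternative bid.
Others bid (3, 3, 31): truth gives 28, best alternative gives 0.
Others bid (3, 21, 3): truth gives 28, best alternative gives 0.
Others bid (21, 3, 3): truth gives 28, best alternative gives 0.
Others bid (3, 13, 31): truth gives 18, best alternative gives 0.
Others bid (3, 21, 13): truth gives 18, best alternative gives 0.
Others bid (13, 3, 31): truth gives 18, best alternative gives 0.
(Remaining 119 profiles checked similarly; truth is weakly best in each.)
In every case the truthful bid is at least as good as any alternative, so it is a dominant strategy.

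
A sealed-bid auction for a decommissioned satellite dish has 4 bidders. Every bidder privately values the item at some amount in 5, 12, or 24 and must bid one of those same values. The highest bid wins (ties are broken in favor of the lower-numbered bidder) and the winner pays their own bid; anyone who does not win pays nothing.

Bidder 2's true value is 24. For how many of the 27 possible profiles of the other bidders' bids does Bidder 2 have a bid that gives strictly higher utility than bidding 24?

Others bid (5, 5, 5): truth gives 0; bid 12 gives 12 > 0. Violating.
Others bid (5, 5, 12): truth gives 0; bid 12 gives 12 > 0. Violating.
Others bid (5, 12, 5): truth gives 0; bid 12 gives 12 > 0. Violating.
Others bid (5, 12, 12): truth gives 0; bid 12 gives 12 > 0. Violating.
Others bid (5, 5, 24): truth gives 0; no alternative beats it.
Others bid (5, 12, 24): truth gives 0; no alternative beats it.
(Checking all 27 profiles: 4 have a profitable deviation, 23 do not.)

4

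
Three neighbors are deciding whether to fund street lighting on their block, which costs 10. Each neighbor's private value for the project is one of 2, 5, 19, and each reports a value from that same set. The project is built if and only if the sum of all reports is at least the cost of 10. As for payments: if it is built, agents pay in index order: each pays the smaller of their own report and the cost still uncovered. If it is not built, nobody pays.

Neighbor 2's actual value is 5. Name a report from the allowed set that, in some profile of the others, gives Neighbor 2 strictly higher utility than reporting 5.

2

Suppose Neighbor 1 reports 2 and Neighbor 3 reports 19.
Report 5: project built, pays 5, utility 5 - 5 = 0.
Report 2: project built, pays 2, utility 5 - 2 = 3.
So reporting 2 beats truth here (3 > 0).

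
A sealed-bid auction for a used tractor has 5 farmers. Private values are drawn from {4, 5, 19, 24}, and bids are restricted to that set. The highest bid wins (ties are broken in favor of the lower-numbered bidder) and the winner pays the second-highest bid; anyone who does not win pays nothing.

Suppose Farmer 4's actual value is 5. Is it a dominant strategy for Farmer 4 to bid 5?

Check each profile of the others' bids and compare truth against every alternative bid.
Others bid (4, 4, 4, 4): truth gives 1, best alternative gives 1.
Others bid (4, 4, 4, 5): truth gives 0, best alternative gives 0.
Others bid (4, 4, 4, 19): truth gives 0, best alternative gives 0.
Others bid (4, 4, 4, 24): truth gives 0, best alternative gives 0.
Others bid (4, 4, 5, 4): truth gives 0, best alternative gives 0.
Others bid (4, 4, 5, 5): truth gives 0, best alternative gives 0.
(Remaining 250 profiles checked similarly; truth is weakly best in each.)
In every case the truthful bid is at least as good as any alternative, so it is a dominant strategy.

Yes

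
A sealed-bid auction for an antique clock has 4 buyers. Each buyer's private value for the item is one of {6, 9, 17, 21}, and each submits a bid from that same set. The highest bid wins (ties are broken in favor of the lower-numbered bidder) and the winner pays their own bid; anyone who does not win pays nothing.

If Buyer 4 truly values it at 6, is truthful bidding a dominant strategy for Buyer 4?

Yes

Check each profile of the others' bids and compare truth against every alternative bid.
Others bid (6, 6, 6): truth gives 0, best alternative gives -3.
Others bid (6, 6, 9): truth gives 0, best alternative gives 0.
Others bid (6, 6, 17): truth gives 0, best alternative gives 0.
Others bid (6, 6, 21): truth gives 0, best alternative gives 0.
Others bid (6, 9, 6): truth gives 0, best alternative gives 0.
Others bid (6, 9, 9): truth gives 0, best alternative gives 0.
(Remaining 58 profiles checked similarly; truth is weakly best in each.)
In every case the truthful bid is at least as good as any alternative, so it is a dominant strategy.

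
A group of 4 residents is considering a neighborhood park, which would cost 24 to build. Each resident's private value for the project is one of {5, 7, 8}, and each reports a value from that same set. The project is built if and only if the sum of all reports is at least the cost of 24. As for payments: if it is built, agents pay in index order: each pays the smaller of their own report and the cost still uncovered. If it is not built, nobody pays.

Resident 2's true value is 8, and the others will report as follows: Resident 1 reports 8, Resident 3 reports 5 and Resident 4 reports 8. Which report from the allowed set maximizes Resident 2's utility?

Report 5: project built, pays 5, utility 8 - 5 = 3.
Report 7: project built, pays 7, utility 8 - 7 = 1.
Report 8: project built, pays 8, utility 8 - 8 = 0.
The best choice is 5 with utility 3.

5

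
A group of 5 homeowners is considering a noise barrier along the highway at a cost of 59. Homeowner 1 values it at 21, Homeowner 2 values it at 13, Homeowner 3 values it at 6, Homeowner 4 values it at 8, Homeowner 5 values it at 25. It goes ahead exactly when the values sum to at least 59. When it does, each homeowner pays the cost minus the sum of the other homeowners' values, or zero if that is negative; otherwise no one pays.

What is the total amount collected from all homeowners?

18

Total value 73 ≥ cost 59, so it is built.
Homeowner 1: others sum to 52; max(0, 59 - 52) = 7.
Homeowner 2: others sum to 60; max(0, 59 - 60) = 0.
Homeowner 3: others sum to 67; max(0, 59 - 67) = 0.
Homeowner 4: others sum to 65; max(0, 59 - 65) = 0.
Homeowner 5: others sum to 48; max(0, 59 - 48) = 11.
Total collected = 7 + 0 + 0 + 0 + 11 = 18.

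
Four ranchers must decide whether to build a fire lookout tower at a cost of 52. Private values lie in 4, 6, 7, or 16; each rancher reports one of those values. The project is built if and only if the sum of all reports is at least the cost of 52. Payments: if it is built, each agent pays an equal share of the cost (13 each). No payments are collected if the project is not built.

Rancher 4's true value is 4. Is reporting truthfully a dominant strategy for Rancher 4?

Yes

Check each profile of the others' reports and compare truth against every alternative report.
Others report (16, 16, 16): truth gives -9, best alternative gives -9.
Others report (4, 4, 4): truth gives 0, best alternative gives 0.
Others report (4, 4, 6): truth gives 0, best alternative gives 0.
Others report (4, 4, 7): truth gives 0, best alternative gives 0.
Others report (4, 4, 16): truth gives 0, best alternative gives 0.
Others report (4, 6, 4): truth gives 0, best alternative gives 0.
(Remaining 58 profiles checked similarly; truth is weakly best in each.)
In every case the truthful report is at least as good as any alternative, so it is a dominant strategy.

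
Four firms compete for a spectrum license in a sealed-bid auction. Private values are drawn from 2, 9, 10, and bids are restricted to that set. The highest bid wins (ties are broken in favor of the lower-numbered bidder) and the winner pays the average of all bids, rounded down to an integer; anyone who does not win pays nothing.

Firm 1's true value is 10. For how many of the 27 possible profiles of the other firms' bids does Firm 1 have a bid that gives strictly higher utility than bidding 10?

Others bid (2, 2, 2): truth gives 6; bid 2 gives 8 > 6. Violating.
Others bid (2, 2, 9): truth gives 5; no alternative beats it.
Others bid (2, 2, 10): truth gives 4; no alternative beats it.
(Checking all 27 profiles: 1 has a profitable deviation, 26 do not.)

1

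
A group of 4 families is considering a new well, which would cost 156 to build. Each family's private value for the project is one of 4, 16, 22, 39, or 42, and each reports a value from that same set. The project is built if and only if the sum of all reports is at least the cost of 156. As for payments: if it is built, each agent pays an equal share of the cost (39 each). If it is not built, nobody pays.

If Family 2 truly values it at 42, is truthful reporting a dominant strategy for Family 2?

Yes

Check each profile of the others' reports and compare truth against every alternative report.
Others report (39, 39, 39): truth gives 3, best alternative gives 3.
Others report (39, 39, 42): truth gives 3, best alternative gives 3.
Others report (39, 42, 39): truth gives 3, best alternative gives 3.
Others report (39, 42, 42): truth gives 3, best alternative gives 3.
Others report (42, 39, 39): truth gives 3, best alternative gives 3.
Others report (42, 39, 42): truth gives 3, best alternative gives 3.
(Remaining 119 profiles checked similarly; truth is weakly best in each.)
In every case the truthful report is at least as good as any alternative, so it is a dominant strategy.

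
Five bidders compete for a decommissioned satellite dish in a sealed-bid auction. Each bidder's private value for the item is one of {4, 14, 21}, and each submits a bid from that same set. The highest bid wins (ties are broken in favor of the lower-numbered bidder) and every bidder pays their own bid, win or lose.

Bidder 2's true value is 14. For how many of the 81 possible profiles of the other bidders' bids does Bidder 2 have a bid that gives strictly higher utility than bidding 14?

73

Others bid (4, 4, 4, 21): truth gives -14; bid 4 gives -4 > -14. Violating.
Others bid (4, 4, 14, 21): truth gives -14; bid 4 gives -4 > -14. Violating.
Others bid (4, 4, 21, 4): truth gives -14; bid 4 gives -4 > -14. Violating.
Others bid (4, 4, 21, 14): truth gives -14; bid 4 gives -4 > -14. Violating.
Others bid (4, 4, 4, 4): truth gives 0; no alternative beats it.
Others bid (4, 4, 4, 14): truth gives 0; no alternative beats it.
(Checking all 81 profiles: 73 have a profitable deviation, 8 do not.)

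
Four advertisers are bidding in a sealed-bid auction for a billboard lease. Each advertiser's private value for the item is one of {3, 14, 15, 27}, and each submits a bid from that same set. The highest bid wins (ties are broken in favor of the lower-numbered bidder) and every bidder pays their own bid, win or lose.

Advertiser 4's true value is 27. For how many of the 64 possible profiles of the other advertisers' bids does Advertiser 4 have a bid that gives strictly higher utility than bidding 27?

45

Others bid (3, 3, 3): truth gives 0; bid 14 gives 13 > 0. Violating.
Others bid (3, 3, 14): truth gives 0; bid 15 gives 12 > 0. Violating.
Others bid (3, 3, 27): truth gives -27; bid 3 gives -3 > -27. Violating.
Others bid (3, 14, 3): truth gives 0; bid 15 gives 12 > 0. Violating.
Others bid (3, 3, 15): truth gives 0; no alternative beats it.
Others bid (3, 14, 15): truth gives 0; no alternative beats it.
(Checking all 64 profiles: 45 have a profitable deviation, 19 do not.)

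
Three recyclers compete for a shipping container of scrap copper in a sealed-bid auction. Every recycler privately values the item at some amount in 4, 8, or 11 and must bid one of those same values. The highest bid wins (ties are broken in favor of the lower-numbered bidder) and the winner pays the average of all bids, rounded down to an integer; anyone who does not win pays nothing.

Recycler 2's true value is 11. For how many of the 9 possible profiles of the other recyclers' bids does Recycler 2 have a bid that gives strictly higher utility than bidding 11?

Others bid (4, 4): truth gives 5; bid 8 gives 6 > 5. Violating.
Others bid (4, 8): truth gives 4; bid 8 gives 5 > 4. Violating.
Others bid (4, 11): truth gives 3; no alternative beats it.
Others bid (8, 4): truth gives 4; no alternative beats it.
(Checking all 9 profiles: 2 have a profitable deviation, 7 do not.)

2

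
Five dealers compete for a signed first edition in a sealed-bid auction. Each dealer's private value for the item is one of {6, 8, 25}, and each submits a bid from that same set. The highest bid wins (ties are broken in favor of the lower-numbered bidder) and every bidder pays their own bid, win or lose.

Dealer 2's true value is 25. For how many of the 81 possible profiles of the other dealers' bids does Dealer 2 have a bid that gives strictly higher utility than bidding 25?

Others bid (6, 6, 6, 6): truth gives 0; bid 8 gives 17 > 0. Violating.
Others bid (6, 6, 6, 8): truth gives 0; bid 8 gives 17 > 0. Violating.
Others bid (6, 6, 8, 6): truth gives 0; bid 8 gives 17 > 0. Violating.
Others bid (6, 6, 8, 8): truth gives 0; bid 8 gives 17 > 0. Violating.
Others bid (6, 6, 6, 25): truth gives 0; no alternative beats it.
Others bid (6, 6, 8, 25): truth gives 0; no alternative beats it.
(Checking all 81 profiles: 35 have a profitable deviation, 46 do not.)

35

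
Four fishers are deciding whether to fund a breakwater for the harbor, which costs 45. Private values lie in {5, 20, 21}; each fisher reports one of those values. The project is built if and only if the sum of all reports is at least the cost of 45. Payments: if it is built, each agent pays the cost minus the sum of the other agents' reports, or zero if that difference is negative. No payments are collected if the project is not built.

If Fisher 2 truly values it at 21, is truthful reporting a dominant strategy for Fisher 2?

Yes

Check each profile of the others' reports and compare truth against every alternative report.
Others report (5, 20, 20): truth gives 21, best alternative gives 21.
Others report (5, 20, 21): truth gives 21, best alternative gives 21.
Others report (5, 21, 20): truth gives 21, best alternative gives 21.
Others report (5, 21, 21): truth gives 21, best alternative gives 21.
Others report (20, 5, 20): truth gives 21, best alternative gives 21.
Others report (20, 5, 21): truth gives 21, best alternative gives 21.
(Remaining 21 profiles checked similarly; truth is weakly best in each.)
In every case the truthful report is at least as good as any alternative, so it is a dominant strategy.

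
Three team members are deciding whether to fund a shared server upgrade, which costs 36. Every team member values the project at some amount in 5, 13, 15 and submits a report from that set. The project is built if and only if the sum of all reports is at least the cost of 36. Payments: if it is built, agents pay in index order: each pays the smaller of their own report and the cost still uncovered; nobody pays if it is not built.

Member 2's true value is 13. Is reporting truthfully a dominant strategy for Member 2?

Check each profile of the others' reports and compare truth against every alternative report.
Others report (5, 5): truth gives 0, best alternative gives 0.
Others report (5, 13): truth gives 0, best alternative gives 0.
Others report (5, 15): truth gives 0, best alternative gives 0.
Others report (13, 5): truth gives 0, best alternative gives 0.
Others report (13, 13): truth gives 0, best alternative gives 0.
Others report (13, 15): truth gives 0, best alternative gives 0.
(Remaining 3 profiles checked similarly; truth is weakly best in each.)
In every case the truthful report is at least as good as any alternative, so it is a dominant strategy.

Yes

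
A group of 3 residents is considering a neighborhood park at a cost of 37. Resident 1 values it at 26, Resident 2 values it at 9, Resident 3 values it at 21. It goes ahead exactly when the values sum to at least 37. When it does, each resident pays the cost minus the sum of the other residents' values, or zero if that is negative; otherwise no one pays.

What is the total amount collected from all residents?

Total value 56 ≥ cost 37, so it is built.
Resident 1: others sum to 30; max(0, 37 - 30) = 7.
Resident 2: others sum to 47; max(0, 37 - 47) = 0.
Resident 3: others sum to 35; max(0, 37 - 35) = 2.
Total collected = 7 + 0 + 2 = 9.

9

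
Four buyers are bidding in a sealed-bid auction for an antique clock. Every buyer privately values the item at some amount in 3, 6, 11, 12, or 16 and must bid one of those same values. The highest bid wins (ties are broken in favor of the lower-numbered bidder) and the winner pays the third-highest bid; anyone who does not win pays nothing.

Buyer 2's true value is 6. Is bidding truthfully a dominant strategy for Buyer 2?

Consider the case where Buyer 1 bids 3, Buyer 3 bids 3 and Buyer 4 bids 11.
Truthful bid 6: loses, pays 0, utility 0.
Bid 11 instead: wins, pays 3, utility 6 - 3 = 3.
Since 3 > 0, bidding 11 is strictly better here, so truthful bidding is not dominant.

No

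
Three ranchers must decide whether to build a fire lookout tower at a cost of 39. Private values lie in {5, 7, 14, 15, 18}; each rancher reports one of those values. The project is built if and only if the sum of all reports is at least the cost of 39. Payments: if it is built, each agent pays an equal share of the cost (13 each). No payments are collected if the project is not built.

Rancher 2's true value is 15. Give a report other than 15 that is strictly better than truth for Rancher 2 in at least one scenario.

18

Suppose Rancher 1 reports 5 and Rancher 3 reports 18.
Report 15: project not built, utility 0.
Report 18: project built, pays 13, utility 15 - 13 = 2.
So reporting 18 beats truth here (2 > 0).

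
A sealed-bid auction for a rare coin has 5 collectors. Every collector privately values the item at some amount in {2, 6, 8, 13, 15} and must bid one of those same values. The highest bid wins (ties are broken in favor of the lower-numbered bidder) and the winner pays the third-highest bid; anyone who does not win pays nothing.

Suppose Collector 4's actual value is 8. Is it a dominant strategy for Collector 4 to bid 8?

Consider the case where Collector 1 bids 2, Collector 2 bids 2, Collector 3 bids 2 and Collector 5 bids 13.
Truthful bid 8: loses, pays 0, utility 0.
Bid 13 instead: wins, pays 2, utility 8 - 2 = 6.
Since 6 > 0, bidding 13 is strictly better here, so truthful bidding is not dominant.

No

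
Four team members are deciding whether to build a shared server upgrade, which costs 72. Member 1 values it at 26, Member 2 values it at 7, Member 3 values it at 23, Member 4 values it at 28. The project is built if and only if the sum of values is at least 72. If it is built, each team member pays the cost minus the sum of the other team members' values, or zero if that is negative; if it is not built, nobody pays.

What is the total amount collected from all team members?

41

Total value 84 ≥ cost 72, so it is built.
Member 1: others sum to 58; max(0, 72 - 58) = 14.
Member 2: others sum to 77; max(0, 72 - 77) = 0.
Member 3: others sum to 61; max(0, 72 - 61) = 11.
Member 4: others sum to 56; max(0, 72 - 56) = 16.
Total collected = 14 + 0 + 11 + 16 = 41.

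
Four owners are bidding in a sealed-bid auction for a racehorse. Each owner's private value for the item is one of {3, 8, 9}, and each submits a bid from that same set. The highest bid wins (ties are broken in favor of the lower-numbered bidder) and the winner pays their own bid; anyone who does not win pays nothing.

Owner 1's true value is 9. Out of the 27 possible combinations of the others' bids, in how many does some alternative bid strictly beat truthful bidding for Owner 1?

Others bid (3, 3, 3): truth gives 0; bid 3 gives 6 > 0. Violating.
Others bid (3, 3, 8): truth gives 0; bid 8 gives 1 > 0. Violating.
Others bid (3, 8, 3): truth gives 0; bid 8 gives 1 > 0. Violating.
Others bid (3, 8, 8): truth gives 0; bid 8 gives 1 > 0. Violating.
Others bid (3, 3, 9): truth gives 0; no alternative beats it.
Others bid (3, 8, 9): truth gives 0; no alternative beats it.
(Checking all 27 profiles: 8 have a profitable deviation, 19 do not.)

8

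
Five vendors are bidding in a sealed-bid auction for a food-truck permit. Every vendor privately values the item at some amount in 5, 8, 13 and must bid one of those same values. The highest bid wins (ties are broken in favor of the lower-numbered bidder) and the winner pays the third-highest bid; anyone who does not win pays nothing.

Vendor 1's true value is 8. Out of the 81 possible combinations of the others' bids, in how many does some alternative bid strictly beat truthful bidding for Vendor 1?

Others bid (5, 5, 5, 13): truth gives 0; bid 13 gives 3 > 0. Violating.
Others bid (5, 5, 13, 5): truth gives 0; bid 13 gives 3 > 0. Violating.
Others bid (5, 13, 5, 5): truth gives 0; bid 13 gives 3 > 0. Violating.
Others bid (13, 5, 5, 5): truth gives 0; bid 13 gives 3 > 0. Violating.
Others bid (5, 5, 5, 5): truth gives 3; no alternative beats it.
Others bid (5, 5, 5, 8): truth gives 3; no alternative beats it.
(Checking all 81 profiles: 4 have a profitable deviation, 77 do not.)

4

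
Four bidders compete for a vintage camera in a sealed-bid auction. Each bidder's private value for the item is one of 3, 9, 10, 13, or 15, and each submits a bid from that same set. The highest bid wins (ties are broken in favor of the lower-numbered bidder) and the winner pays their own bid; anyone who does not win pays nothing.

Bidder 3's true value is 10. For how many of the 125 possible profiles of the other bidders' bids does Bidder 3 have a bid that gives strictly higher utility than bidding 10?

Others bid (3, 3, 3): truth gives 0; bid 9 gives 1 > 0. Violating.
Others bid (3, 3, 9): truth gives 0; bid 9 gives 1 > 0. Violating.
Others bid (3, 3, 10): truth gives 0; no alternative beats it.
Others bid (3, 3, 13): truth gives 0; no alternative beats it.
(Checking all 125 profiles: 2 have a profitable deviation, 123 do not.)

2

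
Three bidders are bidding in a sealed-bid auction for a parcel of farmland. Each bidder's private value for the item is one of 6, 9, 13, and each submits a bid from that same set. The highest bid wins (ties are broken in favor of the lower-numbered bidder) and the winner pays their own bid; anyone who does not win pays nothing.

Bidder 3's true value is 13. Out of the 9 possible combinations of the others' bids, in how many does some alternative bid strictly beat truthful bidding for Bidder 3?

Others bid (6, 6): truth gives 0; bid 9 gives 4 > 0. Violating.
Others bid (6, 9): truth gives 0; no alternative beats it.
Others bid (6, 13): truth gives 0; no alternative beats it.
(Checking all 9 profiles: 1 has a profitable deviation, 8 do not.)

1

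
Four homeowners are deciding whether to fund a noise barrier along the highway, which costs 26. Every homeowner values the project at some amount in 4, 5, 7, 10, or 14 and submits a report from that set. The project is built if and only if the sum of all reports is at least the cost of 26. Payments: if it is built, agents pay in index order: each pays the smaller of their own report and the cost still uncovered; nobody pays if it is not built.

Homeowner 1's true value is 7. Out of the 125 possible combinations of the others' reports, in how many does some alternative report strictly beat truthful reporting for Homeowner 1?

87

Others report (4, 4, 14): truth gives 0; report 4 gives 3 > 0. Violating.
Others report (4, 5, 14): truth gives 0; report 4 gives 3 > 0. Violating.
Others report (4, 7, 10): truth gives 0; report 5 gives 2 > 0. Violating.
Others report (4, 7, 14): truth gives 0; report 4 gives 3 > 0. Violating.
Others report (4, 4, 4): truth gives 0; no alternative beats it.
Others report (4, 4, 5): truth gives 0; no alternative beats it.
(Checking all 125 profiles: 87 have a profitable deviation, 38 do not.)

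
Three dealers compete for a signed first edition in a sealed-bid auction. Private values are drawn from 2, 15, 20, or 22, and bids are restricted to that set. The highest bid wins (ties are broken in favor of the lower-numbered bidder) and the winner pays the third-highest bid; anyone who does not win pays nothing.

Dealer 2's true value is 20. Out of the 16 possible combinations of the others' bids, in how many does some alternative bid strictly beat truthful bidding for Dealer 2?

4

Others bid (2, 22): truth gives 0; bid 22 gives 18 > 0. Violating.
Others bid (15, 22): truth gives 0; bid 22 gives 5 > 0. Violating.
Others bid (20, 2): truth gives 0; bid 22 gives 18 > 0. Violating.
Others bid (20, 15): truth gives 0; bid 22 gives 5 > 0. Violating.
Others bid (2, 2): truth gives 18; no alternative beats it.
Others bid (2, 15): truth gives 18; no alternative beats it.
(Checking all 16 profiles: 4 have a profitable deviation, 12 do not.)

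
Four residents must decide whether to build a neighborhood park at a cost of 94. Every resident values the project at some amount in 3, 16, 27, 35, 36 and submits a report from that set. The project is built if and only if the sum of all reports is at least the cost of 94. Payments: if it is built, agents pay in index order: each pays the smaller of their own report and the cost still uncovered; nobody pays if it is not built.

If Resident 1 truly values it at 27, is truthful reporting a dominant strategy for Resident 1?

No

Consider the case where Resident 2 reports 16, Resident 3 reports 27 and Resident 4 reports 35.
Truthful report 27: project built, pays 27, utility 27 - 27 = 0.
Report 16 instead: project built, pays 16, utility 27 - 16 = 11.
Since 11 > 0, reporting 16 is strictly better here, so truthful reporting is not dominant.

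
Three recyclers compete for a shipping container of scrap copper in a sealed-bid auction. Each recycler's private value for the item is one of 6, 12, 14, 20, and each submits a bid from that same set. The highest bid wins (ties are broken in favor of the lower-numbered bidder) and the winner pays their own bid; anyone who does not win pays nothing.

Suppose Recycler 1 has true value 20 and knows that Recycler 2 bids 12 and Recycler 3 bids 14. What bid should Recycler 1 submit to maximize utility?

14

Bid 6: loses, pays 0, utility 0.
Bid 12: loses, pays 0, utility 0.
Bid 14: wins, pays 14, utility 20 - 14 = 6.
Bid 20: wins, pays 20, utility 20 - 20 = 0.
The best choice is 14 with utility 6.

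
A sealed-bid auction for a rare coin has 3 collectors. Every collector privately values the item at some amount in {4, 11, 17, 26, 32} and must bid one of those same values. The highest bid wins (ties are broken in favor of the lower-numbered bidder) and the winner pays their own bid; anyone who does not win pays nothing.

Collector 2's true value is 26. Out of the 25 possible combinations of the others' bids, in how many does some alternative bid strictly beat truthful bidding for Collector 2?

6

Others bid (4, 4): truth gives 0; bid 11 gives 15 > 0. Violating.
Others bid (4, 11): truth gives 0; bid 11 gives 15 > 0. Violating.
Others bid (4, 17): truth gives 0; bid 17 gives 9 > 0. Violating.
Others bid (11, 4): truth gives 0; bid 17 gives 9 > 0. Violating.
Others bid (4, 26): truth gives 0; no alternative beats it.
Others bid (4, 32): truth gives 0; no alternative beats it.
(Checking all 25 profiles: 6 have a profitable deviation, 19 do not.)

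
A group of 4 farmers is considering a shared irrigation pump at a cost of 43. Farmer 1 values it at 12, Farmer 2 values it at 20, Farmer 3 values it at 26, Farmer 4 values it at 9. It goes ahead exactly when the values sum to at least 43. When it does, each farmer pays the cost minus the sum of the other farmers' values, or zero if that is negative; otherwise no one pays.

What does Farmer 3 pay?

2

Total value 67 ≥ cost 43, so the project is built.
The other farmers' values sum to 41.
Cost minus that sum is 43 - 41 = 2.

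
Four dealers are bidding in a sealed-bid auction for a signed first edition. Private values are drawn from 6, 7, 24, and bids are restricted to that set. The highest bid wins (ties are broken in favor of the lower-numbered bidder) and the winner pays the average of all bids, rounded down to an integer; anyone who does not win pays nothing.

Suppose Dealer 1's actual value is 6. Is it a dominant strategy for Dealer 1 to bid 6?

Check each profile of the others' bids and compare truth against every alternative bid.
Others bid (7, 7, 7): truth gives 0, best alternative gives -1.
Others bid (6, 6, 6): truth gives 0, best alternative gives 0.
Others bid (6, 6, 7): truth gives 0, best alternative gives 0.
Others bid (6, 6, 24): truth gives 0, best alternative gives 0.
Others bid (6, 7, 6): truth gives 0, best alternative gives 0.
Others bid (6, 7, 7): truth gives 0, best alternative gives 0.
(Remaining 21 profiles checked similarly; truth is weakly best in each.)
In every case the truthful bid is at least as good as any alternative, so it is a dominant strategy.

Yes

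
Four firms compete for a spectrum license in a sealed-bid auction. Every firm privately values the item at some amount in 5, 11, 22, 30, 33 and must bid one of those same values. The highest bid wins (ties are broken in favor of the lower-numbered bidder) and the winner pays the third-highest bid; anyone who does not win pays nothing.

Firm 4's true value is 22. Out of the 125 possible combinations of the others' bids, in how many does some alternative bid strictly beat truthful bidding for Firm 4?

Others bid (5, 5, 22): truth gives 0; bid 30 gives 17 > 0. Violating.
Others bid (5, 5, 30): truth gives 0; bid 33 gives 17 > 0. Violating.
Others bid (5, 11, 22): truth gives 0; bid 30 gives 11 > 0. Violating.
Others bid (5, 11, 30): truth gives 0; bid 33 gives 11 > 0. Violating.
Others bid (5, 5, 5): truth gives 17; no alternative beats it.
Others bid (5, 5, 11): truth gives 17; no alternative beats it.
(Checking all 125 profiles: 24 have a profitable deviation, 101 do not.)

24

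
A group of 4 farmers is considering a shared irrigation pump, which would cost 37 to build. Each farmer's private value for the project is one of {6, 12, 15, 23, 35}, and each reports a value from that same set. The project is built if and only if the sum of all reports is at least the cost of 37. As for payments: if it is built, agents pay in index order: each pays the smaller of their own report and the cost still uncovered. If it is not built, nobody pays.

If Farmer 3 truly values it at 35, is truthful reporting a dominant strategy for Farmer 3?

Consider the case where Farmer 1 reports 6, Farmer 2 reports 6 and Farmer 4 reports 6.
Truthful report 35: project built, pays 25, utility 35 - 25 = 10.
Report 23 instead: project built, pays 23, utility 35 - 23 = 12.
Since 12 > 10, reporting 23 is strictly better here, so truthful reporting is not dominant.

No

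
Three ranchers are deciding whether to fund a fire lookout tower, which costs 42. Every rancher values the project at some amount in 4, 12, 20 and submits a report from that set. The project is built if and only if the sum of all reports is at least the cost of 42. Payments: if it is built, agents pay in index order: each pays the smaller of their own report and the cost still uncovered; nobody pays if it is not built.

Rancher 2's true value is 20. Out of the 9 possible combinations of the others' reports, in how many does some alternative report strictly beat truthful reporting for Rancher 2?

3

Others report (12, 20): truth gives 0; report 12 gives 8 > 0. Violating.
Others report (20, 12): truth gives 0; report 12 gives 8 > 0. Violating.
Others report (20, 20): truth gives 0; report 4 gives 16 > 0. Violating.
Others report (4, 4): truth gives 0; no alternative beats it.
Others report (4, 12): truth gives 0; no alternative beats it.
(Checking all 9 profiles: 3 have a profitable deviation, 6 do not.)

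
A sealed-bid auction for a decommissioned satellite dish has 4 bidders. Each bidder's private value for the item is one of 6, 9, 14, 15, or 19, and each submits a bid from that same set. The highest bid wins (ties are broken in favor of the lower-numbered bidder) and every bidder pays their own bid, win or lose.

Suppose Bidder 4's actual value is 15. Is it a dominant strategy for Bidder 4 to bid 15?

Consider the case where Bidder 1 bids 6, Bidder 2 bids 6 and Bidder 3 bids 6.
Truthful bid 15: wins, pays 15, utility 15 - 15 = 0.
Bid 9 instead: wins, pays 9, utility 15 - 9 = 6.
Since 6 > 0, bidding 9 is strictly better here, so truthful bidding is not dominant.

No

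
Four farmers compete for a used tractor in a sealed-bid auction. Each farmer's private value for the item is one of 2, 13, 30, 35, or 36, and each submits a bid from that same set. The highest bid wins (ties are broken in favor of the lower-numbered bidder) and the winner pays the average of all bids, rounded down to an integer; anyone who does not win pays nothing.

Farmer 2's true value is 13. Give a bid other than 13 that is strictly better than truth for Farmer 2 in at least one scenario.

Suppose Farmer 1 bids 13, Farmer 3 bids 2 and Farmer 4 bids 2.
Bid 13: loses, pays 0, utility 0.
Bid 30: wins, pays 11, utility 13 - 11 = 2.
So bidding 30 beats truth here (2 > 0).

30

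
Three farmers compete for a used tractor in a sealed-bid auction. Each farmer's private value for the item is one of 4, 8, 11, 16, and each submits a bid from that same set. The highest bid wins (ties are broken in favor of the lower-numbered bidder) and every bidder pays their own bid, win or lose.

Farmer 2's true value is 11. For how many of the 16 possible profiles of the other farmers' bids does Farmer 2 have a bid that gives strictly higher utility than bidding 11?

Others bid (4, 4): truth gives 0; bid 8 gives 3 > 0. Violating.
Others bid (4, 8): truth gives 0; bid 8 gives 3 > 0. Violating.
Others bid (4, 16): truth gives -11; bid 4 gives -4 > -11. Violating.
Others bid (8, 16): truth gives -11; bid 4 gives -4 > -11. Violating.
Others bid (4, 11): truth gives 0; no alternative beats it.
Others bid (8, 4): truth gives 0; no alternative beats it.
(Checking all 16 profiles: 12 have a profitable deviation, 4 do not.)

12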